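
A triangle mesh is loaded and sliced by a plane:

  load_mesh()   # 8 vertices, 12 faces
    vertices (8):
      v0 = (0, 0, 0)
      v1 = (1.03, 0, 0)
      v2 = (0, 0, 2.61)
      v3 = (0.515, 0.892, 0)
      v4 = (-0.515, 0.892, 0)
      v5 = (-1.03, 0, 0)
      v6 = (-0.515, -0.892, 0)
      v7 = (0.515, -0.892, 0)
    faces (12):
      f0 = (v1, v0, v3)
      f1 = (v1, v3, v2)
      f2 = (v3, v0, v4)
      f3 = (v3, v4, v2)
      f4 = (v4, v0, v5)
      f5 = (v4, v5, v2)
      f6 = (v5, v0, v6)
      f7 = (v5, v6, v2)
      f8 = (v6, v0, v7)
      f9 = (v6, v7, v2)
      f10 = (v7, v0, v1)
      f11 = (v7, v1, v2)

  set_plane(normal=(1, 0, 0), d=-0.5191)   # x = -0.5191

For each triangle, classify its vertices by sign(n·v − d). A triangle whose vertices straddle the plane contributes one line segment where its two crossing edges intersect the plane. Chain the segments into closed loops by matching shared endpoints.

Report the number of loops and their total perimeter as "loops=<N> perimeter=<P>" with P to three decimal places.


loops=1 perimeter=4.906

Straddling triangles (4 of 12):
  (v4,v0,v5) [++-] → (-0.5191, 0, 0)–(-0.5191, 0.884899, 0)  len=0.8849
  (v4,v5,v2) [+-+] → (-0.5191, 0.884899, 0)–(-0.5191, 0, 1.29461)  len=1.5681
  (v5,v0,v6) [-++] → (-0.5191, 0, 0)–(-0.5191, -0.884899, 0)  len=0.8849
  (v5,v6,v2) [-++] → (-0.5191, -0.884899, 0)–(-0.5191, 0, 1.29461)  len=1.5681

Chained into 1 loop(s):
  loop 1: 4 segments, perimeter = 4.9061
Total perimeter = 4.906


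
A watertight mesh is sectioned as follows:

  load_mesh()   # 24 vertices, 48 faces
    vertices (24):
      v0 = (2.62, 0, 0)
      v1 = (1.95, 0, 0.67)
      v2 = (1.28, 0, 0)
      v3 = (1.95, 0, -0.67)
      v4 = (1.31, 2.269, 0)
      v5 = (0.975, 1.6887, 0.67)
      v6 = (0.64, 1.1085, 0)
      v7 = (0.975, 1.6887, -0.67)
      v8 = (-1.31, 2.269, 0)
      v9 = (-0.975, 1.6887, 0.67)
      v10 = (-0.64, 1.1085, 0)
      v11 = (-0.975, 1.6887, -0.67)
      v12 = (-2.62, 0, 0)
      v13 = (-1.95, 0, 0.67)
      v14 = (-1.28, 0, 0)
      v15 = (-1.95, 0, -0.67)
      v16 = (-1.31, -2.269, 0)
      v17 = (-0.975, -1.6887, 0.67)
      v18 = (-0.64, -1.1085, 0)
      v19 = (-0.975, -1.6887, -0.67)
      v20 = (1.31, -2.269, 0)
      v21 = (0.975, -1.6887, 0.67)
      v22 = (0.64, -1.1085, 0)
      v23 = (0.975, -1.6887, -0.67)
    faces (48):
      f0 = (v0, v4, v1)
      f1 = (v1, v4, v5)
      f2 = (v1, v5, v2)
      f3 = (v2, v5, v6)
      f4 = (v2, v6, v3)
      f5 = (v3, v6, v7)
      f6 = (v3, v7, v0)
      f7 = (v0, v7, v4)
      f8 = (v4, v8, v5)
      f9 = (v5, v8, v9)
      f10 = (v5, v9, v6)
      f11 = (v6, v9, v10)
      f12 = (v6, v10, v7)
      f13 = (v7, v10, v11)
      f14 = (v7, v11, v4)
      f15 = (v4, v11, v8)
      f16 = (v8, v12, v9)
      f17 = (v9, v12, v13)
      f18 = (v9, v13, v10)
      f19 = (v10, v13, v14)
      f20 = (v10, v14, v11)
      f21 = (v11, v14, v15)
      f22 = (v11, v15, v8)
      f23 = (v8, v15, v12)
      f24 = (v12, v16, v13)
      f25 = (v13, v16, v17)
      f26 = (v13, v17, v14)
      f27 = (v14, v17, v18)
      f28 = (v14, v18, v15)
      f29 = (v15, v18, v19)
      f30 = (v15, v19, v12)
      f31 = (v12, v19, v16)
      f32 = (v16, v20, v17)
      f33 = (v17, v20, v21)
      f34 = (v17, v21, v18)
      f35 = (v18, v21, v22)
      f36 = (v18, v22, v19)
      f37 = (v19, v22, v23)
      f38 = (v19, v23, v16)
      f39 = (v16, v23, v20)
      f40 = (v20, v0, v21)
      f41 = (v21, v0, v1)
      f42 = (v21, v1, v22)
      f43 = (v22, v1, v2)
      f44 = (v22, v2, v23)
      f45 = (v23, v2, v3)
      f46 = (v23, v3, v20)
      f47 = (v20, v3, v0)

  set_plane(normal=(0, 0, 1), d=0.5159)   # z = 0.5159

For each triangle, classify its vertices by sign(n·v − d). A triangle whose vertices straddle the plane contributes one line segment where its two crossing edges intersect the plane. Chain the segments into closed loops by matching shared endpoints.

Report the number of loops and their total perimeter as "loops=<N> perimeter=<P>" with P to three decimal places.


loops=2 perimeter=23.400

Straddling triangles (24 of 48):
  (v0,v4,v1) [--+] → (1.8028, 0.52187, 0.5159)–(2.1041, 0, 0.5159)  len=0.6026
  (v1,v4,v5) [+-+] → (1.8028, 0.52187, 0.5159)–(1.05205, 1.82217, 0.5159)  len=1.5015
  (v1,v5,v2) [++-] → (1.04515, 1.3003, 0.5159)–(1.7959, 0, 0.5159)  len=1.5015
  (v2,v5,v6) [-+-] → (1.04515, 1.3003, 0.5159)–(0.89795, 1.55525, 0.5159)  len=0.2944
  (v4,v8,v5) [--+] → (0.44945, 1.82217, 0.5159)–(1.05205, 1.82217, 0.5159)  len=0.6026
  (v5,v8,v9) [+-+] → (0.44945, 1.82217, 0.5159)–(-1.05205, 1.82217, 0.5159)  len=1.5015
  (v5,v9,v6) [++-] → (-0.60355, 1.55525, 0.5159)–(0.89795, 1.55525, 0.5159)  len=1.5015
  (v6,v9,v10) [-+-] → (-0.60355, 1.55525, 0.5159)–(-0.89795, 1.55525, 0.5159)  len=0.2944
  (v8,v12,v9) [--+] → (-1.35335, 1.3003, 0.5159)–(-1.05205, 1.82217, 0.5159)  len=0.6026
  (v9,v12,v13) [+-+] → (-1.35335, 1.3003, 0.5159)–(-2.1041, 0, 0.5159)  len=1.5015
  (v9,v13,v10) [++-] → (-1.6487, 0.254955, 0.5159)–(-0.89795, 1.55525, 0.5159)  len=1.5015
  (v10,v13,v14) [-+-] → (-1.6487, 0.254955, 0.5159)–(-1.7959, 0, 0.5159)  len=0.2944
  (v12,v16,v13) [--+] → (-1.8028, -0.52187, 0.5159)–(-2.1041, 0, 0.5159)  len=0.6026
  (v13,v16,v17) [+-+] → (-1.8028, -0.52187, 0.5159)–(-1.05205, -1.82217, 0.5159)  len=1.5015
  (v13,v17,v14) [++-] → (-1.04515, -1.3003, 0.5159)–(-1.7959, 0, 0.5159)  len=1.5015
  (v14,v17,v18) [-+-] → (-1.04515, -1.3003, 0.5159)–(-0.89795, -1.55525, 0.5159)  len=0.2944
  (v16,v20,v17) [--+] → (-0.44945, -1.82217, 0.5159)–(-1.05205, -1.82217, 0.5159)  len=0.6026
  (v17,v20,v21) [+-+] → (-0.44945, -1.82217, 0.5159)–(1.05205, -1.82217, 0.5159)  len=1.5015
  (v17,v21,v18) [++-] → (0.60355, -1.55525, 0.5159)–(-0.89795, -1.55525, 0.5159)  len=1.5015
  (v18,v21,v22) [-+-] → (0.60355, -1.55525, 0.5159)–(0.89795, -1.55525, 0.5159)  len=0.2944
  (v20,v0,v21) [--+] → (1.35335, -1.3003, 0.5159)–(1.05205, -1.82217, 0.5159)  len=0.6026
  (v21,v0,v1) [+-+] → (1.35335, -1.3003, 0.5159)–(2.1041, 0, 0.5159)  len=1.5015
  (v21,v1,v22) [++-] → (1.6487, -0.254955, 0.5159)–(0.89795, -1.55525, 0.5159)  len=1.5015
  (v22,v1,v2) [-+-] → (1.6487, -0.254955, 0.5159)–(1.7959, 0, 0.5159)  len=0.2944

Chained into 2 loop(s):
  loop 1: 12 segments, perimeter = 12.6245
  loop 2: 12 segments, perimeter = 10.7753
Total perimeter = 23.400


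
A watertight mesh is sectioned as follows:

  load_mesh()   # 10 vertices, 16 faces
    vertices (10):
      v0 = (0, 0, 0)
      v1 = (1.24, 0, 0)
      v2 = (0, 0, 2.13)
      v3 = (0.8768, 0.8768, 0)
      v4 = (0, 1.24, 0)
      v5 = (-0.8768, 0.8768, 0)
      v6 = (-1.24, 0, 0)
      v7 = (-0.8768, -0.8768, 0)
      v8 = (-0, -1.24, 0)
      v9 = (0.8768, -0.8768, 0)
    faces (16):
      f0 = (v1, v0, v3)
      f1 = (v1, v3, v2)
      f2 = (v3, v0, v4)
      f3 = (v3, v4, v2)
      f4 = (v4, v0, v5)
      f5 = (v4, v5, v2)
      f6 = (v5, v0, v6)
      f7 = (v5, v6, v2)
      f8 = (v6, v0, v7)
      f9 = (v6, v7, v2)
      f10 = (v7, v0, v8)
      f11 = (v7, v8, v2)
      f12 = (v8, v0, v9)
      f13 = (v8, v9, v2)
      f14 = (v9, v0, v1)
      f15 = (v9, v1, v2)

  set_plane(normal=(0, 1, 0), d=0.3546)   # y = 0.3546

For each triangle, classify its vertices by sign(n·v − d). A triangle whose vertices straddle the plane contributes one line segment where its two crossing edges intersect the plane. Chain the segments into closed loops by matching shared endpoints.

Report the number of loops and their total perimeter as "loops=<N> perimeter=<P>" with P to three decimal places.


loops=1 perimeter=5.992

Straddling triangles (8 of 16):
  (v1,v0,v3) [--+] → (0.3546, 0.3546, 0)–(1.09311, 0.3546, 0)  len=0.7385
  (v1,v3,v2) [-+-] → (1.09311, 0.3546, 0)–(0.3546, 0.3546, 1.26857)  len=1.4679
  (v3,v0,v4) [+-+] → (0.3546, 0.3546, 0)–(0, 0.3546, 0)  len=0.3546
  (v3,v4,v2) [++-] → (0, 0.3546, 1.52089)–(0.3546, 0.3546, 1.26857)  len=0.4352
  (v4,v0,v5) [+-+] → (0, 0.3546, 0)–(-0.3546, 0.3546, 0)  len=0.3546
  (v4,v5,v2) [++-] → (-0.3546, 0.3546, 1.26857)–(0, 0.3546, 1.52089)  len=0.4352
  (v5,v0,v6) [+--] → (-0.3546, 0.3546, 0)–(-1.09311, 0.3546, 0)  len=0.7385
  (v5,v6,v2) [+--] → (-1.09311, 0.3546, 0)–(-0.3546, 0.3546, 1.26857)  len=1.4679

Chained into 1 loop(s):
  loop 1: 8 segments, perimeter = 5.9924
Total perimeter = 5.992


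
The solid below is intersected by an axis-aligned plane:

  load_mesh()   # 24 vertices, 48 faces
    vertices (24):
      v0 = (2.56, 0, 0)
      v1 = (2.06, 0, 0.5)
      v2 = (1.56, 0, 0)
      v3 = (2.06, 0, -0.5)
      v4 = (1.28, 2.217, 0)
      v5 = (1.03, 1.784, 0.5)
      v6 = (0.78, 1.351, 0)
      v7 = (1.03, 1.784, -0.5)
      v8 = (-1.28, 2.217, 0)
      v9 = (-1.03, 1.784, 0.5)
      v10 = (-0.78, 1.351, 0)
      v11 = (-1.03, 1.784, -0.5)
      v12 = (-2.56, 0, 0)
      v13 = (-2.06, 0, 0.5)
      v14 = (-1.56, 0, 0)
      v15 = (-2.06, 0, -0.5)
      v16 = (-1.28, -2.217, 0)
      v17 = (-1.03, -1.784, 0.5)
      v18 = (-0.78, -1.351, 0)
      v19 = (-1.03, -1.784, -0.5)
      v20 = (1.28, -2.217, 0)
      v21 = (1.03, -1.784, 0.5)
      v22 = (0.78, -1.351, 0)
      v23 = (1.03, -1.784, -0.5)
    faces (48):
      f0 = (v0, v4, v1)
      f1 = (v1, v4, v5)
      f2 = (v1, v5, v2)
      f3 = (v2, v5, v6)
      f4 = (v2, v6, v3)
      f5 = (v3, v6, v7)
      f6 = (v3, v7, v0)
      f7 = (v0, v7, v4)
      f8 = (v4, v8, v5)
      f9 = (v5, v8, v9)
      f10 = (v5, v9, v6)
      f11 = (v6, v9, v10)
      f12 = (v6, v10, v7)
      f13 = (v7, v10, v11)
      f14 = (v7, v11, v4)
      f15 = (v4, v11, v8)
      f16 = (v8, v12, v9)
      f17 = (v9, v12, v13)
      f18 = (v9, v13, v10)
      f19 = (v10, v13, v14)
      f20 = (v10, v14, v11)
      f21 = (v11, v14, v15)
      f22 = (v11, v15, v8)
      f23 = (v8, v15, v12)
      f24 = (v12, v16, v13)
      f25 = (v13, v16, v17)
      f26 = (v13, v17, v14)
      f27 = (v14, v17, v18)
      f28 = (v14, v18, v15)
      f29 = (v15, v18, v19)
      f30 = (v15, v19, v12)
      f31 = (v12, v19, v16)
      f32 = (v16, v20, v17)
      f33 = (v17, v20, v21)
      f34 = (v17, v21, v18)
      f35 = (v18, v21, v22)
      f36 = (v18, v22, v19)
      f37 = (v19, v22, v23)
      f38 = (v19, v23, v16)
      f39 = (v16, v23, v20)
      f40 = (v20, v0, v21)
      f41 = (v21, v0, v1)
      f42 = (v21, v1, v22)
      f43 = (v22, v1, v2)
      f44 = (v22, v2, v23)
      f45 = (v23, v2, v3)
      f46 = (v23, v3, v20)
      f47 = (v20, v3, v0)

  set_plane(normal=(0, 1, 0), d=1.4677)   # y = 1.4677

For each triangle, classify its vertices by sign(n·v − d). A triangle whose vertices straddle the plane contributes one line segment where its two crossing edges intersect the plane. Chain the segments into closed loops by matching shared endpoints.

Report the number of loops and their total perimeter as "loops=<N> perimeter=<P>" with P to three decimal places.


Straddling triangles (18 of 48):
  (v0,v4,v1) [-+-] → (1.71261, 1.4677, 0)–(1.54362, 1.4677, 0.16899)  len=0.2390
  (v1,v4,v5) [-++] → (1.54362, 1.4677, 0.16899)–(1.21262, 1.4677, 0.5)  len=0.4681
  (v1,v5,v2) [-+-] → (1.21262, 1.4677, 0.5)–(1.12397, 1.4677, 0.411351)  len=0.1254
  (v2,v5,v6) [-+-] → (1.12397, 1.4677, 0.411351)–(0.847379, 1.4677, 0.134758)  len=0.3912
  (v3,v6,v7) [--+] → (0.847379, 1.4677, -0.134758)–(1.21262, 1.4677, -0.5)  len=0.5165
  (v3,v7,v0) [-+-] → (1.21262, 1.4677, -0.5)–(1.30127, 1.4677, -0.411351)  len=0.1254
  (v0,v7,v4) [-++] → (1.30127, 1.4677, -0.411351)–(1.71261, 1.4677, 0)  len=0.5817
  (v5,v9,v6) [++-] → (0.292178, 1.4677, 0.134758)–(0.847379, 1.4677, 0.134758)  len=0.5552
  (v6,v9,v10) [-+-] → (0.292178, 1.4677, 0.134758)–(-0.847379, 1.4677, 0.134758)  len=1.1396
  (v6,v10,v7) [--+] → (-0.292178, 1.4677, -0.134758)–(0.847379, 1.4677, -0.134758)  len=1.1396
  (v7,v10,v11) [+-+] → (-0.292178, 1.4677, -0.134758)–(-0.847379, 1.4677, -0.134758)  len=0.5552
  (v8,v12,v9) [+-+] → (-1.71261, 1.4677, 0)–(-1.30127, 1.4677, 0.411351)  len=0.5817
  (v9,v12,v13) [+--] → (-1.30127, 1.4677, 0.411351)–(-1.21262, 1.4677, 0.5)  len=0.1254
  (v9,v13,v10) [+--] → (-1.21262, 1.4677, 0.5)–(-0.847379, 1.4677, 0.134758)  len=0.5165
  (v10,v14,v11) [--+] → (-1.12397, 1.4677, -0.411351)–(-0.847379, 1.4677, -0.134758)  len=0.3912
  (v11,v14,v15) [+--] → (-1.12397, 1.4677, -0.411351)–(-1.21262, 1.4677, -0.5)  len=0.1254
  (v11,v15,v8) [+-+] → (-1.21262, 1.4677, -0.5)–(-1.54362, 1.4677, -0.16899)  len=0.4681
  (v8,v15,v12) [+--] → (-1.54362, 1.4677, -0.16899)–(-1.71261, 1.4677, 0)  len=0.2390

Chained into 1 loop(s):
  loop 1: 18 segments, perimeter = 8.2840
Total perimeter = 8.284

loops=1 perimeter=8.284


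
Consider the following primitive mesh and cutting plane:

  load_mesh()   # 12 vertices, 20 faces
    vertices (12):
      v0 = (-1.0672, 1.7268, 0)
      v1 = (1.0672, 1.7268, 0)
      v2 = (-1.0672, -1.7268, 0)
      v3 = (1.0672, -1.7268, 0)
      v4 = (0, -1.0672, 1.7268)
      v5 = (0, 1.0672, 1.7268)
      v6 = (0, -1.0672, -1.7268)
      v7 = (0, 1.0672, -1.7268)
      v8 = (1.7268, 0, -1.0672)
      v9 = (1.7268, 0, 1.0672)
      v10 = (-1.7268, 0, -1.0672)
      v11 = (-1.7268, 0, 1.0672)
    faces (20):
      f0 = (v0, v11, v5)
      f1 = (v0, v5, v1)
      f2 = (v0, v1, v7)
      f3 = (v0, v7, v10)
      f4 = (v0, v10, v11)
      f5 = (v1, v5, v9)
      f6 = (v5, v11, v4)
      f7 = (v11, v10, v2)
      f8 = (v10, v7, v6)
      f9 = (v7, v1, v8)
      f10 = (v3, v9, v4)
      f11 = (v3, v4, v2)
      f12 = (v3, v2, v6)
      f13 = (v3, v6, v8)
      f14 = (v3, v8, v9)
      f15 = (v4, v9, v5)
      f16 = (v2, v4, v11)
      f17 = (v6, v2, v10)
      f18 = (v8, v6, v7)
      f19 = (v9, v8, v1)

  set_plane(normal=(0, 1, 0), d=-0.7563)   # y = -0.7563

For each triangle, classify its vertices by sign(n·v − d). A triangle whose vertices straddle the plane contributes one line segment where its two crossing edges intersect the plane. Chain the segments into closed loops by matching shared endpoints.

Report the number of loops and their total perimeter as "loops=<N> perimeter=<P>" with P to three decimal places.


Straddling triangles (10 of 20):
  (v5,v11,v4) [++-] → (-0.503057, -0.7563, 1.53464)–(0, -0.7563, 1.7268)  len=0.5385
  (v11,v10,v2) [++-] → (-1.43791, -0.7563, -0.59979)–(-1.43791, -0.7563, 0.59979)  len=1.1996
  (v10,v7,v6) [++-] → (0, -0.7563, -1.7268)–(-0.503057, -0.7563, -1.53464)  len=0.5385
  (v3,v9,v4) [-+-] → (1.43791, -0.7563, 0.59979)–(0.503057, -0.7563, 1.53464)  len=1.3221
  (v3,v6,v8) [--+] → (0.503057, -0.7563, -1.53464)–(1.43791, -0.7563, -0.59979)  len=1.3221
  (v3,v8,v9) [-++] → (1.43791, -0.7563, -0.59979)–(1.43791, -0.7563, 0.59979)  len=1.1996
  (v4,v9,v5) [-++] → (0.503057, -0.7563, 1.53464)–(0, -0.7563, 1.7268)  len=0.5385
  (v2,v4,v11) [--+] → (-0.503057, -0.7563, 1.53464)–(-1.43791, -0.7563, 0.59979)  len=1.3221
  (v6,v2,v10) [--+] → (-1.43791, -0.7563, -0.59979)–(-0.503057, -0.7563, -1.53464)  len=1.3221
  (v8,v6,v7) [+-+] → (0.503057, -0.7563, -1.53464)–(0, -0.7563, -1.7268)  len=0.5385

Chained into 1 loop(s):
  loop 1: 10 segments, perimeter = 9.8415
Total perimeter = 9.842

loops=1 perimeter=9.842


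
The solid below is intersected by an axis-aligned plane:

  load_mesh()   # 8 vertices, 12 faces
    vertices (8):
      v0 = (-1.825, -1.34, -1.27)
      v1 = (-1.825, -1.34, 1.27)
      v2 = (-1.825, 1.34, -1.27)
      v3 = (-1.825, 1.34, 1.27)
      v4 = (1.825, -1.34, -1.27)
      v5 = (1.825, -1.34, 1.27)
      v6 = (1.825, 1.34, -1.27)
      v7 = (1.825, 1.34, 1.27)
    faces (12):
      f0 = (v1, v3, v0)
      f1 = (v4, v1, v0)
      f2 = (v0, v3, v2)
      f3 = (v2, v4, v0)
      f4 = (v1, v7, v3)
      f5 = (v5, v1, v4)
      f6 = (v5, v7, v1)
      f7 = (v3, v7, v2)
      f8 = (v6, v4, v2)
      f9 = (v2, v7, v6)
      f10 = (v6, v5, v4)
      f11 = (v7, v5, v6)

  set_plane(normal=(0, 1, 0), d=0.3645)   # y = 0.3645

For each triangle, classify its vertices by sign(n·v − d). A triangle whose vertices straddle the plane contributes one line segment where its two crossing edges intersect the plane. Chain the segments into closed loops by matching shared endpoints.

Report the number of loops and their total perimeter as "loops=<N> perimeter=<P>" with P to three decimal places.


Straddling triangles (8 of 12):
  (v1,v3,v0) [-+-] → (-1.825, 0.3645, 1.27)–(-1.825, 0.3645, 0.345459)  len=0.9245
  (v0,v3,v2) [-++] → (-1.825, 0.3645, 0.345459)–(-1.825, 0.3645, -1.27)  len=1.6155
  (v2,v4,v0) [+--] → (-0.496427, 0.3645, -1.27)–(-1.825, 0.3645, -1.27)  len=1.3286
  (v1,v7,v3) [-++] → (0.496427, 0.3645, 1.27)–(-1.825, 0.3645, 1.27)  len=2.3214
  (v5,v7,v1) [-+-] → (1.825, 0.3645, 1.27)–(0.496427, 0.3645, 1.27)  len=1.3286
  (v6,v4,v2) [+-+] → (1.825, 0.3645, -1.27)–(-0.496427, 0.3645, -1.27)  len=2.3214
  (v6,v5,v4) [+--] → (1.825, 0.3645, -0.345459)–(1.825, 0.3645, -1.27)  len=0.9245
  (v7,v5,v6) [+-+] → (1.825, 0.3645, 1.27)–(1.825, 0.3645, -0.345459)  len=1.6155

Chained into 1 loop(s):
  loop 1: 8 segments, perimeter = 12.3800
Total perimeter = 12.380

loops=1 perimeter=12.380


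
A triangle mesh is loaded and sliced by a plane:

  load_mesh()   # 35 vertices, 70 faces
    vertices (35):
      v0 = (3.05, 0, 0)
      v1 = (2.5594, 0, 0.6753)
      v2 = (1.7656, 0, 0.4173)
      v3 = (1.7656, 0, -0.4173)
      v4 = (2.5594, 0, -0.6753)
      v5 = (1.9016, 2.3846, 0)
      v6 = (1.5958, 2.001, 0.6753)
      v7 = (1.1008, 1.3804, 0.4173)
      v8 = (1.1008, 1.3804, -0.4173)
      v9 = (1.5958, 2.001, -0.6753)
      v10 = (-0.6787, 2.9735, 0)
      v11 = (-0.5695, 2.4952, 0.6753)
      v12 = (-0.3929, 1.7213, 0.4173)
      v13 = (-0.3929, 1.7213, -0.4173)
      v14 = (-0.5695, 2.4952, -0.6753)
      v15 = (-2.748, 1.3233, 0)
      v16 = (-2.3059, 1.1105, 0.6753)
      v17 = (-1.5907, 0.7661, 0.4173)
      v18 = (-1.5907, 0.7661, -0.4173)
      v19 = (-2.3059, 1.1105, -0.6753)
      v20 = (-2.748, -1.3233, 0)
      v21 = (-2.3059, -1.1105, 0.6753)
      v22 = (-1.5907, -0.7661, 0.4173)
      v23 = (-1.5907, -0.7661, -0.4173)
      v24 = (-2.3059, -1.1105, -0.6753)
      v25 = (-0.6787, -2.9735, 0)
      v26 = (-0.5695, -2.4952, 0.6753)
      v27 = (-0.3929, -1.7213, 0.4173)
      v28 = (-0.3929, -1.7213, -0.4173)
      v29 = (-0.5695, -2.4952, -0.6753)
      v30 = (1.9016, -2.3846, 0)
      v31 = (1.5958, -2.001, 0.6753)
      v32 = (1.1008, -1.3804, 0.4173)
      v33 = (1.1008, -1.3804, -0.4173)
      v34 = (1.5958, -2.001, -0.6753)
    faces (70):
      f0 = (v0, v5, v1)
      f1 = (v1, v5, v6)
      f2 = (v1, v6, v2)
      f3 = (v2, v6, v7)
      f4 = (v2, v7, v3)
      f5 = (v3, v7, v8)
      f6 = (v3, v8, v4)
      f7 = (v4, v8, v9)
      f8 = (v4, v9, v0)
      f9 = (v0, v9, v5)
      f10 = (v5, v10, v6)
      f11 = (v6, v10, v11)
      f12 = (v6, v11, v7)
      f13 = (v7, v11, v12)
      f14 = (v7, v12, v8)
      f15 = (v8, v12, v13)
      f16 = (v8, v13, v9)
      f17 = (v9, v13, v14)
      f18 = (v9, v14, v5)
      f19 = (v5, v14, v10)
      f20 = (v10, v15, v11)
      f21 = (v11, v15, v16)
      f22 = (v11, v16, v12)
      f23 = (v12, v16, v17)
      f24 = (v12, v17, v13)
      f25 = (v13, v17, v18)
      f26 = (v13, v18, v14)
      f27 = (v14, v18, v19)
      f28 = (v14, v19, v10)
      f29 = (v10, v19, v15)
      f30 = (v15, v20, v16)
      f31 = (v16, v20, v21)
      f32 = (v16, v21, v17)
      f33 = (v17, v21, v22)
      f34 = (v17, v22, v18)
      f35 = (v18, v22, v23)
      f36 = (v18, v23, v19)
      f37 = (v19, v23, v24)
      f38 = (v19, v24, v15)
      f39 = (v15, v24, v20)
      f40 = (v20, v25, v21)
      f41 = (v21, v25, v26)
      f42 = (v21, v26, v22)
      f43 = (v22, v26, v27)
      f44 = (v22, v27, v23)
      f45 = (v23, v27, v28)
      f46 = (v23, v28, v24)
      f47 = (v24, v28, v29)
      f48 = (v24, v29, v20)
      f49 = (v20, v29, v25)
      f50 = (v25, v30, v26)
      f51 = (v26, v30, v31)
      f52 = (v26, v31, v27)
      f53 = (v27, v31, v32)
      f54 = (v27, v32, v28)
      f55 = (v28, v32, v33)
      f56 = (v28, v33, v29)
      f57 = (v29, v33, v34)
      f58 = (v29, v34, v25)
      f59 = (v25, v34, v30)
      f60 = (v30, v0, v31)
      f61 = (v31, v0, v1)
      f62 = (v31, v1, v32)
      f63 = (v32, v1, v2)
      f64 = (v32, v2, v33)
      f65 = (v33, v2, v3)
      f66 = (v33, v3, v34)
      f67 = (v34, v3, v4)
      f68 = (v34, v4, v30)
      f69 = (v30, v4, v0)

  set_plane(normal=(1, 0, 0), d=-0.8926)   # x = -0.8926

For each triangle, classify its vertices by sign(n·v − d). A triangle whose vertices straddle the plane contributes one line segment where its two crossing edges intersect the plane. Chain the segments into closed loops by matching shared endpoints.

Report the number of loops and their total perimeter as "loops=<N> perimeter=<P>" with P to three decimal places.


Straddling triangles (20 of 70):
  (v10,v15,v11) [+-+] → (-0.8926, 2.80292, 0)–(-0.8926, 2.32139, 0.575144)  len=0.7501
  (v11,v15,v16) [+--] → (-0.8926, 2.32139, 0.575144)–(-0.8926, 2.23754, 0.6753)  len=0.1306
  (v11,v16,v12) [+-+] → (-0.8926, 2.23754, 0.6753)–(-0.8926, 1.56175, 0.484693)  len=0.7022
  (v12,v16,v17) [+--] → (-0.8926, 1.56175, 0.484693)–(-0.8926, 1.32281, 0.4173)  len=0.2483
  (v12,v17,v13) [+-+] → (-0.8926, 1.32281, 0.4173)–(-0.8926, 1.32281, -0.0691203)  len=0.4864
  (v13,v17,v18) [+--] → (-0.8926, 1.32281, -0.0691203)–(-0.8926, 1.32281, -0.4173)  len=0.3482
  (v13,v18,v14) [+-+] → (-0.8926, 1.32281, -0.4173)–(-0.8926, 1.94813, -0.593671)  len=0.6497
  (v14,v18,v19) [+--] → (-0.8926, 1.94813, -0.593671)–(-0.8926, 2.23754, -0.6753)  len=0.3007
  (v14,v19,v10) [+-+] → (-0.8926, 2.23754, -0.6753)–(-0.8926, 2.7286, -0.0887701)  len=0.7650
  (v10,v19,v15) [+--] → (-0.8926, 2.7286, -0.0887701)–(-0.8926, 2.80292, 0)  len=0.1158
  (v20,v25,v21) [-+-] → (-0.8926, -2.80292, 0)–(-0.8926, -2.7286, 0.0887701)  len=0.1158
  (v21,v25,v26) [-++] → (-0.8926, -2.7286, 0.0887701)–(-0.8926, -2.23754, 0.6753)  len=0.7650
  (v21,v26,v22) [-+-] → (-0.8926, -2.23754, 0.6753)–(-0.8926, -1.94813, 0.593671)  len=0.3007
  (v22,v26,v27) [-++] → (-0.8926, -1.94813, 0.593671)–(-0.8926, -1.32281, 0.4173)  len=0.6497
  (v22,v27,v23) [-+-] → (-0.8926, -1.32281, 0.4173)–(-0.8926, -1.32281, 0.0691203)  len=0.3482
  (v23,v27,v28) [-++] → (-0.8926, -1.32281, 0.0691203)–(-0.8926, -1.32281, -0.4173)  len=0.4864
  (v23,v28,v24) [-+-] → (-0.8926, -1.32281, -0.4173)–(-0.8926, -1.56175, -0.484693)  len=0.2483
  (v24,v28,v29) [-++] → (-0.8926, -1.56175, -0.484693)–(-0.8926, -2.23754, -0.6753)  len=0.7022
  (v24,v29,v20) [-+-] → (-0.8926, -2.23754, -0.6753)–(-0.8926, -2.32139, -0.575144)  len=0.1306
  (v20,v29,v25) [-++] → (-0.8926, -2.32139, -0.575144)–(-0.8926, -2.80292, 0)  len=0.7501

Chained into 2 loop(s):
  loop 1: 10 segments, perimeter = 4.4969
  loop 2: 10 segments, perimeter = 4.4969
Total perimeter = 8.994

loops=2 perimeter=8.994


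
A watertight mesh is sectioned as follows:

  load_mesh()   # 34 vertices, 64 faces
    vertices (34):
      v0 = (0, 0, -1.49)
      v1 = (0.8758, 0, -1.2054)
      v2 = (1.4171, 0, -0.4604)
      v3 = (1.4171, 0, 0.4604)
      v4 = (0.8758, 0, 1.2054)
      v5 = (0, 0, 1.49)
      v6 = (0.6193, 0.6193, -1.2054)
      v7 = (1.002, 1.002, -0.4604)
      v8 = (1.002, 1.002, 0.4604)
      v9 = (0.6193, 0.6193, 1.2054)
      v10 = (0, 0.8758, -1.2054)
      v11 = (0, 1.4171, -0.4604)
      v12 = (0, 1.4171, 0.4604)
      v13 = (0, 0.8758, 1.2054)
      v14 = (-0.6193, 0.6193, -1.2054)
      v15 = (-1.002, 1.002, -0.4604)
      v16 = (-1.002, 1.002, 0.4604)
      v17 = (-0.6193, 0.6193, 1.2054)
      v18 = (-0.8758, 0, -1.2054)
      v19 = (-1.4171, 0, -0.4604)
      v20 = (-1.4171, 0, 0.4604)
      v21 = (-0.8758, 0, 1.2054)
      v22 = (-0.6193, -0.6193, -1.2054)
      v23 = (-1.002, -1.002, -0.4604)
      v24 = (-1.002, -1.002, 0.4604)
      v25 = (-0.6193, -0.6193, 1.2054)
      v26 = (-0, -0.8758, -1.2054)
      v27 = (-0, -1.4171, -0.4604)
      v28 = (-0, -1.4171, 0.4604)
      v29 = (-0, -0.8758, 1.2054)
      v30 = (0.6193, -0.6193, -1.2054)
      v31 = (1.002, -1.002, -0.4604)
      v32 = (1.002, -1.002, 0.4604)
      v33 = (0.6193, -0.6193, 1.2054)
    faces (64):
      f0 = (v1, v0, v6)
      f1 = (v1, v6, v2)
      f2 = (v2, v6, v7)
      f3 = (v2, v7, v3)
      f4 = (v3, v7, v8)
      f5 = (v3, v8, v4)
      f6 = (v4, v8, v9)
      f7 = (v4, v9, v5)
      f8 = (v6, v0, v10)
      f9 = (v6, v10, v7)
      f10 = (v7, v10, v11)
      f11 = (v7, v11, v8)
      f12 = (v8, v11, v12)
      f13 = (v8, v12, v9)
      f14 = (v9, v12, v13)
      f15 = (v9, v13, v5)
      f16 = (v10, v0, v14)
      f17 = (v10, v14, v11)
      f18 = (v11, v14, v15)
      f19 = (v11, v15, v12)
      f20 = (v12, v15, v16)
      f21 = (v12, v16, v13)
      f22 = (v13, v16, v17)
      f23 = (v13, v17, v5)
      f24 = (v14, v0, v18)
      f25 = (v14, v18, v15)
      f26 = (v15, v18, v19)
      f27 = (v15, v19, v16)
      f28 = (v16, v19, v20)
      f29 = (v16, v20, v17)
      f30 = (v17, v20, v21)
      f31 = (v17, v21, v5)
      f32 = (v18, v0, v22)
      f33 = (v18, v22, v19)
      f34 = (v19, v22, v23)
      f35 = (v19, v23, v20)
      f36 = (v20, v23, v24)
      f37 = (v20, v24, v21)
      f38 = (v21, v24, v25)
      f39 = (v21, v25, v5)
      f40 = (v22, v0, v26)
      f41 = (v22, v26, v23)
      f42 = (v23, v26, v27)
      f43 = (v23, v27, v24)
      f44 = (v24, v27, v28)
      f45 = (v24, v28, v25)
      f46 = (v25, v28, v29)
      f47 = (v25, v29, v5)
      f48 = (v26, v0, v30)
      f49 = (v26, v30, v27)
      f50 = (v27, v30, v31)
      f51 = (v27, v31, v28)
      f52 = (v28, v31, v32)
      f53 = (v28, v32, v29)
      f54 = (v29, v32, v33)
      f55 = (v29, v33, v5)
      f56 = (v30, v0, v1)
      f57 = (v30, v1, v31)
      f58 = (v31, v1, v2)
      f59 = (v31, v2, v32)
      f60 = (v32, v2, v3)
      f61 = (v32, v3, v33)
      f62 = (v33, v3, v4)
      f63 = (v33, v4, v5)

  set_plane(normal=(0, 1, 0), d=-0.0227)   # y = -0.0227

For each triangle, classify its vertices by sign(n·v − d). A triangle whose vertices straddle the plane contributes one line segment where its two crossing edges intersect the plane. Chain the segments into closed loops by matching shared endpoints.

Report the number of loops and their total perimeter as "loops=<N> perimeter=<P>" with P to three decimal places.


Straddling triangles (20 of 64):
  (v18,v0,v22) [++-] → (-0.0227, -0.0227, -1.47957)–(-0.866398, -0.0227, -1.2054)  len=0.8871
  (v18,v22,v19) [+-+] → (-0.866398, -0.0227, -1.2054)–(-1.38786, -0.0227, -0.487707)  len=0.8871
  (v19,v22,v23) [+--] → (-1.38786, -0.0227, -0.487707)–(-1.4077, -0.0227, -0.4604)  len=0.0338
  (v19,v23,v20) [+-+] → (-1.4077, -0.0227, -0.4604)–(-1.4077, -0.0227, 0.43954)  len=0.8999
  (v20,v23,v24) [+--] → (-1.4077, -0.0227, 0.43954)–(-1.4077, -0.0227, 0.4604)  len=0.0209
  (v20,v24,v21) [+-+] → (-1.4077, -0.0227, 0.4604)–(-0.878659, -0.0227, 1.18852)  len=0.9000
  (v21,v24,v25) [+--] → (-0.878659, -0.0227, 1.18852)–(-0.866398, -0.0227, 1.2054)  len=0.0209
  (v21,v25,v5) [+-+] → (-0.866398, -0.0227, 1.2054)–(-0.0227, -0.0227, 1.47957)  len=0.8871
  (v22,v0,v26) [-+-] → (-0.0227, -0.0227, -1.47957)–(0, -0.0227, -1.48262)  len=0.0229
  (v25,v29,v5) [--+] → (0, -0.0227, 1.48262)–(-0.0227, -0.0227, 1.47957)  len=0.0229
  (v26,v0,v30) [-+-] → (0, -0.0227, -1.48262)–(0.0227, -0.0227, -1.47957)  len=0.0229
  (v29,v33,v5) [--+] → (0.0227, -0.0227, 1.47957)–(0, -0.0227, 1.48262)  len=0.0229
  (v30,v0,v1) [-++] → (0.0227, -0.0227, -1.47957)–(0.866398, -0.0227, -1.2054)  len=0.8871
  (v30,v1,v31) [-+-] → (0.866398, -0.0227, -1.2054)–(0.878659, -0.0227, -1.18852)  len=0.0209
  (v31,v1,v2) [-++] → (0.878659, -0.0227, -1.18852)–(1.4077, -0.0227, -0.4604)  len=0.9000
  (v31,v2,v32) [-+-] → (1.4077, -0.0227, -0.4604)–(1.4077, -0.0227, -0.43954)  len=0.0209
  (v32,v2,v3) [-++] → (1.4077, -0.0227, -0.43954)–(1.4077, -0.0227, 0.4604)  len=0.8999
  (v32,v3,v33) [-+-] → (1.4077, -0.0227, 0.4604)–(1.38786, -0.0227, 0.487707)  len=0.0338
  (v33,v3,v4) [-++] → (1.38786, -0.0227, 0.487707)–(0.866398, -0.0227, 1.2054)  len=0.8871
  (v33,v4,v5) [-++] → (0.866398, -0.0227, 1.2054)–(0.0227, -0.0227, 1.47957)  len=0.8871

Chained into 1 loop(s):
  loop 1: 20 segments, perimeter = 9.1653
Total perimeter = 9.165

loops=1 perimeter=9.165


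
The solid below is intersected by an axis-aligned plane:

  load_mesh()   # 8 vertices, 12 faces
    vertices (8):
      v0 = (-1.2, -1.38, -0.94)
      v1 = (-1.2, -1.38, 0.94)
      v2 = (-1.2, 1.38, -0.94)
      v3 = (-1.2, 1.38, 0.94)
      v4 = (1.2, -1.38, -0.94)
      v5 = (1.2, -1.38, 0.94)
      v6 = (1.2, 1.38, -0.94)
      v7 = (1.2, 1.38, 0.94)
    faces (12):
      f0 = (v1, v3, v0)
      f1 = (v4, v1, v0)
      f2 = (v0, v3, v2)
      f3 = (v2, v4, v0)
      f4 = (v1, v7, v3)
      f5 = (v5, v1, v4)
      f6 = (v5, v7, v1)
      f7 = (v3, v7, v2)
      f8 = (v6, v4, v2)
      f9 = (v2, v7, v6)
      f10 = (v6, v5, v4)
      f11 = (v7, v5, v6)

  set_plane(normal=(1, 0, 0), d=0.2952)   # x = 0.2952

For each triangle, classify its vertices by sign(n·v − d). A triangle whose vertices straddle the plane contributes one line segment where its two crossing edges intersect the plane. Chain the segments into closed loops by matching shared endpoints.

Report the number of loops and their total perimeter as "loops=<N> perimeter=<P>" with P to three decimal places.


loops=1 perimeter=9.280

Straddling triangles (8 of 12):
  (v4,v1,v0) [+--] → (0.2952, -1.38, -0.23124)–(0.2952, -1.38, -0.94)  len=0.7088
  (v2,v4,v0) [-+-] → (0.2952, -0.33948, -0.94)–(0.2952, -1.38, -0.94)  len=1.0405
  (v1,v7,v3) [-+-] → (0.2952, 0.33948, 0.94)–(0.2952, 1.38, 0.94)  len=1.0405
  (v5,v1,v4) [+-+] → (0.2952, -1.38, 0.94)–(0.2952, -1.38, -0.23124)  len=1.1712
  (v5,v7,v1) [++-] → (0.2952, 0.33948, 0.94)–(0.2952, -1.38, 0.94)  len=1.7195
  (v3,v7,v2) [-+-] → (0.2952, 1.38, 0.94)–(0.2952, 1.38, 0.23124)  len=0.7088
  (v6,v4,v2) [++-] → (0.2952, -0.33948, -0.94)–(0.2952, 1.38, -0.94)  len=1.7195
  (v2,v7,v6) [-++] → (0.2952, 1.38, 0.23124)–(0.2952, 1.38, -0.94)  len=1.1712

Chained into 1 loop(s):
  loop 1: 8 segments, perimeter = 9.2800
Total perimeter = 9.280


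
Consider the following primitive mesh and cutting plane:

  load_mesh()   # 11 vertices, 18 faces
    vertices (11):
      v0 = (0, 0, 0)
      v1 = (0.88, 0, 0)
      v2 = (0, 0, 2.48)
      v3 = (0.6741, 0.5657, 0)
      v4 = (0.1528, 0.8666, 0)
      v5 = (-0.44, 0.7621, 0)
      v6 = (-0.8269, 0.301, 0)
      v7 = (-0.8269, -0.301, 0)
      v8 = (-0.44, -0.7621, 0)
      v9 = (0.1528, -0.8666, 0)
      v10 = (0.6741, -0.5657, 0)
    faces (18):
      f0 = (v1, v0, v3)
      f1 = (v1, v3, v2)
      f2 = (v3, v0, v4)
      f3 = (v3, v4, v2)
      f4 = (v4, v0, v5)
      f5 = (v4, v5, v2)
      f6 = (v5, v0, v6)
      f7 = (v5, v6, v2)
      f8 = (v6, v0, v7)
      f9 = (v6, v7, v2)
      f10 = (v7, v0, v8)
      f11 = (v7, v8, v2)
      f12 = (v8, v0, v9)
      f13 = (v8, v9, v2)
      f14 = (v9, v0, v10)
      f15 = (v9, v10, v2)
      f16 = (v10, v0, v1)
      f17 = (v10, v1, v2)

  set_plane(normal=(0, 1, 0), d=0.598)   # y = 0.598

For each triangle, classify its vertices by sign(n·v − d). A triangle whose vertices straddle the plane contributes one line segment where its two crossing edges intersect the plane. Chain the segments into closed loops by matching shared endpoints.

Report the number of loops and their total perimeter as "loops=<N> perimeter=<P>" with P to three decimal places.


Straddling triangles (6 of 18):
  (v3,v0,v4) [--+] → (0.10544, 0.598, 0)–(0.618141, 0.598, 0)  len=0.5127
  (v3,v4,v2) [-+-] → (0.618141, 0.598, 0)–(0.10544, 0.598, 0.768668)  len=0.9240
  (v4,v0,v5) [+-+] → (0.10544, 0.598, 0)–(-0.345257, 0.598, 0)  len=0.4507
  (v4,v5,v2) [++-] → (-0.345257, 0.598, 0.534009)–(0.10544, 0.598, 0.768668)  len=0.5081
  (v5,v0,v6) [+--] → (-0.345257, 0.598, 0)–(-0.577693, 0.598, 0)  len=0.2324
  (v5,v6,v2) [+--] → (-0.577693, 0.598, 0)–(-0.345257, 0.598, 0.534009)  len=0.5824

Chained into 1 loop(s):
  loop 1: 6 segments, perimeter = 3.2103
Total perimeter = 3.210

loops=1 perimeter=3.210


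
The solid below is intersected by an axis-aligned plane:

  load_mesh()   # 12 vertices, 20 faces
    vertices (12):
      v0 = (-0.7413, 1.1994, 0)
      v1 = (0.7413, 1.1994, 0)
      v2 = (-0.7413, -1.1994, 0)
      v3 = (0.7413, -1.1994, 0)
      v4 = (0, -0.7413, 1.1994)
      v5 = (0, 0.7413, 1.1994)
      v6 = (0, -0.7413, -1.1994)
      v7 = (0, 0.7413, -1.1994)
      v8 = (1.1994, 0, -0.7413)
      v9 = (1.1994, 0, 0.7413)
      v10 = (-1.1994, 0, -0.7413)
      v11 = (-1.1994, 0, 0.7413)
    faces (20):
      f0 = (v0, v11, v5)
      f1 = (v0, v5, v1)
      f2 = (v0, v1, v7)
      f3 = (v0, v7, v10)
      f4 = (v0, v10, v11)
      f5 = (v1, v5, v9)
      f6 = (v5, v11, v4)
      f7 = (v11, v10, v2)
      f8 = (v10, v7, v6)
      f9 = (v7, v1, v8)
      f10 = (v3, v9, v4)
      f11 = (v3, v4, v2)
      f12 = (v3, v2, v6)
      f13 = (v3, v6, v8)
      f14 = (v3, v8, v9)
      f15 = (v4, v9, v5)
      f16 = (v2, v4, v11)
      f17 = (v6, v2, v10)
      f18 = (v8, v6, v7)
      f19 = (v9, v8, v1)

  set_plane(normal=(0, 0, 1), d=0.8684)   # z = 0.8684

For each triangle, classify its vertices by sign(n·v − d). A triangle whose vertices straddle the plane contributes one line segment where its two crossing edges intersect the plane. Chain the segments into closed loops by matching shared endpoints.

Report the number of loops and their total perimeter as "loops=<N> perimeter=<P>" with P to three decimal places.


loops=1 perimeter=5.386

Straddling triangles (8 of 20):
  (v0,v11,v5) [--+] → (-0.866626, 0.205674, 0.8684)–(-0.204578, 0.867722, 0.8684)  len=0.9363
  (v0,v5,v1) [-+-] → (-0.204578, 0.867722, 0.8684)–(0.204578, 0.867722, 0.8684)  len=0.4092
  (v1,v5,v9) [-+-] → (0.204578, 0.867722, 0.8684)–(0.866626, 0.205674, 0.8684)  len=0.9363
  (v5,v11,v4) [+-+] → (-0.866626, 0.205674, 0.8684)–(-0.866626, -0.205674, 0.8684)  len=0.4113
  (v3,v9,v4) [--+] → (0.866626, -0.205674, 0.8684)–(0.204578, -0.867722, 0.8684)  len=0.9363
  (v3,v4,v2) [-+-] → (0.204578, -0.867722, 0.8684)–(-0.204578, -0.867722, 0.8684)  len=0.4092
  (v4,v9,v5) [+-+] → (0.866626, -0.205674, 0.8684)–(0.866626, 0.205674, 0.8684)  len=0.4113
  (v2,v4,v11) [-+-] → (-0.204578, -0.867722, 0.8684)–(-0.866626, -0.205674, 0.8684)  len=0.9363

Chained into 1 loop(s):
  loop 1: 8 segments, perimeter = 5.3861
Total perimeter = 5.386


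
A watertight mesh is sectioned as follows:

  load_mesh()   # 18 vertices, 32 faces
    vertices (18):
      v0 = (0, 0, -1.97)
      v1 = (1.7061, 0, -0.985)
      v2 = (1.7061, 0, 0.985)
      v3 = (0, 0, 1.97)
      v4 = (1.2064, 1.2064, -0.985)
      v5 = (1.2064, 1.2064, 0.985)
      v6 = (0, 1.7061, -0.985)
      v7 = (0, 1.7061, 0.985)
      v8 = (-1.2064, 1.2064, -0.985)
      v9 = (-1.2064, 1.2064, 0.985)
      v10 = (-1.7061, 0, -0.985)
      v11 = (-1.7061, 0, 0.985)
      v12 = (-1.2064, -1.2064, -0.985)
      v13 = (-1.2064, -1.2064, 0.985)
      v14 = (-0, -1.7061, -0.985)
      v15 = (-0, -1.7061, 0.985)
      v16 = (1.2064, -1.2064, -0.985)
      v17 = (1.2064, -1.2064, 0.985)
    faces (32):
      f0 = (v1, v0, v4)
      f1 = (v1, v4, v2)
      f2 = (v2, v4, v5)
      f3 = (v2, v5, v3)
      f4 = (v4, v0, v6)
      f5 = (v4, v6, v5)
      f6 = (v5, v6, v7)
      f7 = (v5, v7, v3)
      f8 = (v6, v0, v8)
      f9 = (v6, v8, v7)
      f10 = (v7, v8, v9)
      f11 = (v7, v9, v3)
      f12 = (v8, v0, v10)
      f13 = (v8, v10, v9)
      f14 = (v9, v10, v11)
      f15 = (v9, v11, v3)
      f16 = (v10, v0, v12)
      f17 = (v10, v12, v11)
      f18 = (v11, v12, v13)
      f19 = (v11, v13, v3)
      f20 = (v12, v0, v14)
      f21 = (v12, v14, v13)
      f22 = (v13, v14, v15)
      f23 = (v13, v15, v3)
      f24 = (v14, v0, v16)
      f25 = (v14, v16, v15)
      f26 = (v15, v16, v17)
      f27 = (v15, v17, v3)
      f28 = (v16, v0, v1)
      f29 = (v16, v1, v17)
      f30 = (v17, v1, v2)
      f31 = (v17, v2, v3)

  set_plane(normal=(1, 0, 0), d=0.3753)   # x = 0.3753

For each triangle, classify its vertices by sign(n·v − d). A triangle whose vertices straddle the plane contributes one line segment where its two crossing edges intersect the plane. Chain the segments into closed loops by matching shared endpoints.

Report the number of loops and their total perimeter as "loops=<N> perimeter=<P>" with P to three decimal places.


Straddling triangles (12 of 32):
  (v1,v0,v4) [+-+] → (0.3753, 0, -1.75332)–(0.3753, 0.3753, -1.66358)  len=0.3859
  (v2,v5,v3) [++-] → (0.3753, 0.3753, 1.66358)–(0.3753, 0, 1.75332)  len=0.3859
  (v4,v0,v6) [+--] → (0.3753, 0.3753, -1.66358)–(0.3753, 1.55065, -0.985)  len=1.3572
  (v4,v6,v5) [+-+] → (0.3753, 1.55065, -0.985)–(0.3753, 1.55065, -0.372151)  len=0.6128
  (v5,v6,v7) [+--] → (0.3753, 1.55065, -0.372151)–(0.3753, 1.55065, 0.985)  len=1.3572
  (v5,v7,v3) [+--] → (0.3753, 1.55065, 0.985)–(0.3753, 0.3753, 1.66358)  len=1.3572
  (v14,v0,v16) [--+] → (0.3753, -0.3753, -1.66358)–(0.3753, -1.55065, -0.985)  len=1.3572
  (v14,v16,v15) [-+-] → (0.3753, -1.55065, -0.985)–(0.3753, -1.55065, 0.372151)  len=1.3572
  (v15,v16,v17) [-++] → (0.3753, -1.55065, 0.372151)–(0.3753, -1.55065, 0.985)  len=0.6128
  (v15,v17,v3) [-+-] → (0.3753, -1.55065, 0.985)–(0.3753, -0.3753, 1.66358)  len=1.3572
  (v16,v0,v1) [+-+] → (0.3753, -0.3753, -1.66358)–(0.3753, 0, -1.75332)  len=0.3859
  (v17,v2,v3) [++-] → (0.3753, 0, 1.75332)–(0.3753, -0.3753, 1.66358)  len=0.3859

Chained into 1 loop(s):
  loop 1: 12 segments, perimeter = 10.9122
Total perimeter = 10.912

loops=1 perimeter=10.912


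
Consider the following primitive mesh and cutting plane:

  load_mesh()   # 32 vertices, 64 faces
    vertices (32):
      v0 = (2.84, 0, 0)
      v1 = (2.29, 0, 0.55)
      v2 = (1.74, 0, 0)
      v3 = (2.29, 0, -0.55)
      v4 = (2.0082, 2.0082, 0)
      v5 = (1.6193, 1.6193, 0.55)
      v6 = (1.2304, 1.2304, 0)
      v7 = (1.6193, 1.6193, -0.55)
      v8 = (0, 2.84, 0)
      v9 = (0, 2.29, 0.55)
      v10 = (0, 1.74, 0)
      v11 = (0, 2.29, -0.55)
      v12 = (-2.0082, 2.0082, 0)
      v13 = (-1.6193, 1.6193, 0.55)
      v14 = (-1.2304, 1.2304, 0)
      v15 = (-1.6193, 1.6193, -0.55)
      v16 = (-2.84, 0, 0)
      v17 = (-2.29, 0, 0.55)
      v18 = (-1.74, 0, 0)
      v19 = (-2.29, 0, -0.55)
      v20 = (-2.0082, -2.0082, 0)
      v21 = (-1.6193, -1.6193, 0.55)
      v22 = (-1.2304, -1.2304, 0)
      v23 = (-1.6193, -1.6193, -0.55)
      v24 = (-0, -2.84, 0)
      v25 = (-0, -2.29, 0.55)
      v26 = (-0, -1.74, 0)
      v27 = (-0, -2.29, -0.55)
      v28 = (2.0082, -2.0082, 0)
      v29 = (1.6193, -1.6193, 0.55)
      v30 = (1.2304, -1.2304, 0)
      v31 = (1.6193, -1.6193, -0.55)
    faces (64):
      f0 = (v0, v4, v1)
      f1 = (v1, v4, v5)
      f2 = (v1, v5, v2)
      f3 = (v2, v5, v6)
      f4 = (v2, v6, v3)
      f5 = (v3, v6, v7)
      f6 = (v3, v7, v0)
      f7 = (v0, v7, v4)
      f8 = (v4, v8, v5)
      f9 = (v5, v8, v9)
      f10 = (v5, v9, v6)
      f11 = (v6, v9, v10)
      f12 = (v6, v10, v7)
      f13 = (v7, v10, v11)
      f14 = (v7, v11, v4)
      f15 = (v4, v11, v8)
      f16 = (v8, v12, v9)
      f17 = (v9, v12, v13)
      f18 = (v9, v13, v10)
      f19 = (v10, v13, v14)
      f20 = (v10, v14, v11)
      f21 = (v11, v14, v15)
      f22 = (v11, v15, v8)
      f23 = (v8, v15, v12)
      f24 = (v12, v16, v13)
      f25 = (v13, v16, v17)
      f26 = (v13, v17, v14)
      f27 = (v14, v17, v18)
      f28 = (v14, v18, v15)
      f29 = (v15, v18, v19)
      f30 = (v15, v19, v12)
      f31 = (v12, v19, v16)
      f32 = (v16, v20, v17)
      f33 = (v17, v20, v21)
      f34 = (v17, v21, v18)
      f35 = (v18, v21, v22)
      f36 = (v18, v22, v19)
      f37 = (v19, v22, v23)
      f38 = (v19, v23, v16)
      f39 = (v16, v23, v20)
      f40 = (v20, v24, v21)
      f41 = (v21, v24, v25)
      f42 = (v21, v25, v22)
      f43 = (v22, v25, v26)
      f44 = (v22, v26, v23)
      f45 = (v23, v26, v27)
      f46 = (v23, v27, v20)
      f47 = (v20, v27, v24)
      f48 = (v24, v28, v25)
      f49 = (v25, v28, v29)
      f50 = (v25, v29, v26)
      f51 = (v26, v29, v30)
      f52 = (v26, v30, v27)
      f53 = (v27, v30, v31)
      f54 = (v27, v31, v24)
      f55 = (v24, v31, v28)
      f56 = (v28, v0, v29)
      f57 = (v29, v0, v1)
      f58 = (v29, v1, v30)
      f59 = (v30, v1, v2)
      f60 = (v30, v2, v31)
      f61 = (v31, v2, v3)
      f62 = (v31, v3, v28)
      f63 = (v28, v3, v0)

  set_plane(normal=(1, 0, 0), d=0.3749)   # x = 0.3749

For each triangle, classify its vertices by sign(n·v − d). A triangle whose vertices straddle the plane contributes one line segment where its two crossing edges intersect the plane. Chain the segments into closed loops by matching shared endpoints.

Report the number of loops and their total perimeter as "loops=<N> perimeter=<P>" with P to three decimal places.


loops=2 perimeter=6.223

Straddling triangles (16 of 64):
  (v4,v8,v5) [+-+] → (0.3749, 2.68472, 0)–(0.3749, 2.55738, 0.127336)  len=0.1801
  (v5,v8,v9) [+--] → (0.3749, 2.55738, 0.127336)–(0.3749, 2.13472, 0.55)  len=0.5977
  (v5,v9,v6) [+-+] → (0.3749, 2.13472, 0.55)–(0.3749, 1.96714, 0.382416)  len=0.2370
  (v6,v9,v10) [+--] → (0.3749, 1.96714, 0.382416)–(0.3749, 1.58473, 0)  len=0.5408
  (v6,v10,v7) [+-+] → (0.3749, 1.58473, 0)–(0.3749, 1.71206, -0.127336)  len=0.1801
  (v7,v10,v11) [+--] → (0.3749, 1.71206, -0.127336)–(0.3749, 2.13472, -0.55)  len=0.5977
  (v7,v11,v4) [+-+] → (0.3749, 2.13472, -0.55)–(0.3749, 2.23739, -0.447323)  len=0.1452
  (v4,v11,v8) [+--] → (0.3749, 2.23739, -0.447323)–(0.3749, 2.68472, 0)  len=0.6326
  (v24,v28,v25) [-+-] → (0.3749, -2.68472, 0)–(0.3749, -2.23739, 0.447323)  len=0.6326
  (v25,v28,v29) [-++] → (0.3749, -2.23739, 0.447323)–(0.3749, -2.13472, 0.55)  len=0.1452
  (v25,v29,v26) [-+-] → (0.3749, -2.13472, 0.55)–(0.3749, -1.71206, 0.127336)  len=0.5977
  (v26,v29,v30) [-++] → (0.3749, -1.71206, 0.127336)–(0.3749, -1.58473, 0)  len=0.1801
  (v26,v30,v27) [-+-] → (0.3749, -1.58473, 0)–(0.3749, -1.96714, -0.382416)  len=0.5408
  (v27,v30,v31) [-++] → (0.3749, -1.96714, -0.382416)–(0.3749, -2.13472, -0.55)  len=0.2370
  (v27,v31,v24) [-+-] → (0.3749, -2.13472, -0.55)–(0.3749, -2.55738, -0.127336)  len=0.5977
  (v24,v31,v28) [-++] → (0.3749, -2.55738, -0.127336)–(0.3749, -2.68472, 0)  len=0.1801

Chained into 2 loop(s):
  loop 1: 8 segments, perimeter = 3.1113
  loop 2: 8 segments, perimeter = 3.1113
Total perimeter = 6.223
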